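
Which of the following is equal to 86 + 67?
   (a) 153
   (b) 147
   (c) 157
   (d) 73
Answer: a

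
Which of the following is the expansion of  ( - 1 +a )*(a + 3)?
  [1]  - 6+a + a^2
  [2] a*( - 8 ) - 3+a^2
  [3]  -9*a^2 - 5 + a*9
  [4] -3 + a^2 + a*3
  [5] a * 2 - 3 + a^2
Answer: 5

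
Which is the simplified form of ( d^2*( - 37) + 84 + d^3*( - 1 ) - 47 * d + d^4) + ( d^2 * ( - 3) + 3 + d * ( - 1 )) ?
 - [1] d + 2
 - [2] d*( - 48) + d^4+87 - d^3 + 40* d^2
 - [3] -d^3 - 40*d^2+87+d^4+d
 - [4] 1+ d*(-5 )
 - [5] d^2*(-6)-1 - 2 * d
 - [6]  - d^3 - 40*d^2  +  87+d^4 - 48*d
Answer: 6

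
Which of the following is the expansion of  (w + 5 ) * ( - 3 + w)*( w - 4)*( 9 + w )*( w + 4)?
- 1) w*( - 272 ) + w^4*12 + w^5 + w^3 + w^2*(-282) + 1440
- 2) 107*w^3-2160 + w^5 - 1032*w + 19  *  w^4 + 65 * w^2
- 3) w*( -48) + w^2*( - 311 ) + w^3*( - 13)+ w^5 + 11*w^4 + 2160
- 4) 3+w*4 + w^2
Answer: 3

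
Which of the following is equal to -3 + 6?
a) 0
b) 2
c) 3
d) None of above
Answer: c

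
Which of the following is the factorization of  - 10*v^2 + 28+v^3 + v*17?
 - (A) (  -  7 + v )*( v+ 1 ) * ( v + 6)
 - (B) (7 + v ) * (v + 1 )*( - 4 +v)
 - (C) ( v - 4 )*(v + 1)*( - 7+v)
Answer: C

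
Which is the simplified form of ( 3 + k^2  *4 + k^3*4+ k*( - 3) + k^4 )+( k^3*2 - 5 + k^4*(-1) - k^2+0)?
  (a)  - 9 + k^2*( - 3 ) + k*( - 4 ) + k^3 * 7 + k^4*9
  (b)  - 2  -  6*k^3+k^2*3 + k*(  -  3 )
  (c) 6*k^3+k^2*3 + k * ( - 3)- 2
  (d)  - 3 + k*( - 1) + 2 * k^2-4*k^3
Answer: c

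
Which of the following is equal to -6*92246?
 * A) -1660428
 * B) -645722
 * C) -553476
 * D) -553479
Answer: C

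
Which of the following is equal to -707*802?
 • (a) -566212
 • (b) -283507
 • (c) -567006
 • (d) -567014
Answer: d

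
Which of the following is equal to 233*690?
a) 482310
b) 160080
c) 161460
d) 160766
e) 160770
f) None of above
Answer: e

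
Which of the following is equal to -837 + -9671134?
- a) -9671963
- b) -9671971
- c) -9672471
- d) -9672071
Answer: b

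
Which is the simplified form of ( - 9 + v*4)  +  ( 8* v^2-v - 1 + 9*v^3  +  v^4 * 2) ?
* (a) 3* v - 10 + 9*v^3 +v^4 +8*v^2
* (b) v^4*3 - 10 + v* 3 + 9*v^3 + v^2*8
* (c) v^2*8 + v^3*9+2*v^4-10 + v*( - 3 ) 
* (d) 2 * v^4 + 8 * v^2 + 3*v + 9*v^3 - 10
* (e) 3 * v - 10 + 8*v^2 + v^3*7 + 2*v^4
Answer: d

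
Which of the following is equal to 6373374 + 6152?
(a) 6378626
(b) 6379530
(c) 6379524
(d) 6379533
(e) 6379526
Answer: e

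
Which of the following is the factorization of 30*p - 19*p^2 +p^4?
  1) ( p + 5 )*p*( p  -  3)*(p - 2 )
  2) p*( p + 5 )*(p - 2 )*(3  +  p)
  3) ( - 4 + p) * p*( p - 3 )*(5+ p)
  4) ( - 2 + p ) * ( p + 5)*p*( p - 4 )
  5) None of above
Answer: 1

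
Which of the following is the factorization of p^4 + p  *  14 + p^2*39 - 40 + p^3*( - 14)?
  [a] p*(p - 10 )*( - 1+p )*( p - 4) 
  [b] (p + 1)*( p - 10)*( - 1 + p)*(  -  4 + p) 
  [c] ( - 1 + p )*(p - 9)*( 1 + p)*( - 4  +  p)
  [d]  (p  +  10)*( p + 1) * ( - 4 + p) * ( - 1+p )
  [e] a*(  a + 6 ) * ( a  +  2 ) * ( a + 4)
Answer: b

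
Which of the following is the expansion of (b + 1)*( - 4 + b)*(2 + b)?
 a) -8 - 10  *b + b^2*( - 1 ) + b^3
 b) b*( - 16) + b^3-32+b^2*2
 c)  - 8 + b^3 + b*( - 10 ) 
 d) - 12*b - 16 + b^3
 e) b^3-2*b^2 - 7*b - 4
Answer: a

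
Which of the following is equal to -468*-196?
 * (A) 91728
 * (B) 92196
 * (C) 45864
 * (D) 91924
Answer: A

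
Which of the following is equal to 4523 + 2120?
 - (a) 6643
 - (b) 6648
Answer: a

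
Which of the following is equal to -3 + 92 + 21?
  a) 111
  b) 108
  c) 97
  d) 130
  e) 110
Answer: e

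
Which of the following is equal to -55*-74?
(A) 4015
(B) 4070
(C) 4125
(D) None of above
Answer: B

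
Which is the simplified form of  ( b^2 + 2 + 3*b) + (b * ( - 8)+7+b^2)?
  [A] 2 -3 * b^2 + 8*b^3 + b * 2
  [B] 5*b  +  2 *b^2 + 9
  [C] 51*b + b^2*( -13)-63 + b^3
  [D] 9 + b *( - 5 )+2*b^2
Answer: D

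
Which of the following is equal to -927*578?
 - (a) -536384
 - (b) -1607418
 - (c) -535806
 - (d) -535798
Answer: c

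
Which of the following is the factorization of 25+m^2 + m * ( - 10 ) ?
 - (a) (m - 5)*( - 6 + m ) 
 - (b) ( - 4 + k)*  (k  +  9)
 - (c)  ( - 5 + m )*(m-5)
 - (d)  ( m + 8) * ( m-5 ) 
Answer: c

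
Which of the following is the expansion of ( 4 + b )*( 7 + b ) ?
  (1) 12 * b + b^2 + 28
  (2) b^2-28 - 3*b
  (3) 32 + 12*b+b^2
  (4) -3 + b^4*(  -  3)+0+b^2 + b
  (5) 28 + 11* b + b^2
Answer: 5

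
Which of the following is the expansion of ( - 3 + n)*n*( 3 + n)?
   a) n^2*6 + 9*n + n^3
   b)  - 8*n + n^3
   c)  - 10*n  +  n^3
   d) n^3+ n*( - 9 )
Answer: d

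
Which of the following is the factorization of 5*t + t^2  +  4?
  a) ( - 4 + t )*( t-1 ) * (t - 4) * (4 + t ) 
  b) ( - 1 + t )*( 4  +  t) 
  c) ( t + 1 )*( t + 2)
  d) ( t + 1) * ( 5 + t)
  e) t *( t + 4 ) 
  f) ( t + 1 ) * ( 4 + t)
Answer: f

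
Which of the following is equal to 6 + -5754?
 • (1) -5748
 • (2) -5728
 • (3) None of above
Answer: 1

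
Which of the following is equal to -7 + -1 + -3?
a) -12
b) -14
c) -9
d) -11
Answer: d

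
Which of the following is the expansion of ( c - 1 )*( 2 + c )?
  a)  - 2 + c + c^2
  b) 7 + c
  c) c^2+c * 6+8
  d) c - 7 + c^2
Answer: a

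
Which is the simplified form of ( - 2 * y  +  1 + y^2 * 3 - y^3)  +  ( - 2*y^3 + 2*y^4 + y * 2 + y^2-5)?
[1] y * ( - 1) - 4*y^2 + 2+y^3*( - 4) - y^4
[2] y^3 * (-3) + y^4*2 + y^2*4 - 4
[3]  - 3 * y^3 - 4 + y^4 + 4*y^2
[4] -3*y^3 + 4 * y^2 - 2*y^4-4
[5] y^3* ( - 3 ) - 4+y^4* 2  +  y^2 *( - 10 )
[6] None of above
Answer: 2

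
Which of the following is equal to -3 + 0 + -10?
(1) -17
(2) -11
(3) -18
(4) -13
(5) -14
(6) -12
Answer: 4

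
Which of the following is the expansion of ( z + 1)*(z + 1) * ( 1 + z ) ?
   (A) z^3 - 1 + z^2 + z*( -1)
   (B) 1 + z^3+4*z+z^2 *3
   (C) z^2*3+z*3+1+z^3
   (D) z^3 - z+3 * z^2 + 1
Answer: C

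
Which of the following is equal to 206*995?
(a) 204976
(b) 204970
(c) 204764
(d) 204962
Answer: b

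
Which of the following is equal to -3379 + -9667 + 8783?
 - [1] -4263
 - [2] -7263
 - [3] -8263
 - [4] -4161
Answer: 1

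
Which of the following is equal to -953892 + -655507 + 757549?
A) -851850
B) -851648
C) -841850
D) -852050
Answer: A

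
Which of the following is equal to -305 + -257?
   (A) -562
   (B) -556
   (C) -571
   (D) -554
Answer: A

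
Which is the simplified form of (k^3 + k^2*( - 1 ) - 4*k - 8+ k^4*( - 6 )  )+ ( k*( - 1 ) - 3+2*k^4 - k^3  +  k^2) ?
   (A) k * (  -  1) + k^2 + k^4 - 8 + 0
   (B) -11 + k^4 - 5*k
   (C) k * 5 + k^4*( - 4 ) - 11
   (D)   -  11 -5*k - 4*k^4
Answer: D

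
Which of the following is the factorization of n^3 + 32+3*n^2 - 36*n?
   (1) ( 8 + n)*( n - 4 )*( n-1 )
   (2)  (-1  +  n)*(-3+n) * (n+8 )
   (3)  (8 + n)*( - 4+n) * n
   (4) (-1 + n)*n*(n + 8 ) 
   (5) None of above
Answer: 1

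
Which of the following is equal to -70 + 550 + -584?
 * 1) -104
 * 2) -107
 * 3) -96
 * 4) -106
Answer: 1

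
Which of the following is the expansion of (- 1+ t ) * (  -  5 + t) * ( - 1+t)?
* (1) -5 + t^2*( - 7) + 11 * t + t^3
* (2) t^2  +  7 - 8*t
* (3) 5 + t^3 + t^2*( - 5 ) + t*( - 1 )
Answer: 1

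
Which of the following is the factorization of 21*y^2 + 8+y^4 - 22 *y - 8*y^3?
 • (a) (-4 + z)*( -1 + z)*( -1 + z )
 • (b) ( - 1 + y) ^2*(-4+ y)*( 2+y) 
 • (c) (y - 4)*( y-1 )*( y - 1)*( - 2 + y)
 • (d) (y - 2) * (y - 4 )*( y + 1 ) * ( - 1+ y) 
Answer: c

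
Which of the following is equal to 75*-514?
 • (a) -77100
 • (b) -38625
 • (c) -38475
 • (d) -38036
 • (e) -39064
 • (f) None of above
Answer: f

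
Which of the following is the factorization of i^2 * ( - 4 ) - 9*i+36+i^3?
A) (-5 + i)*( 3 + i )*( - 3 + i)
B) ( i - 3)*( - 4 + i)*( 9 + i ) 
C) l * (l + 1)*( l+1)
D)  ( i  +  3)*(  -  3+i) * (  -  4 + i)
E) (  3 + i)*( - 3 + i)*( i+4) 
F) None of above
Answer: D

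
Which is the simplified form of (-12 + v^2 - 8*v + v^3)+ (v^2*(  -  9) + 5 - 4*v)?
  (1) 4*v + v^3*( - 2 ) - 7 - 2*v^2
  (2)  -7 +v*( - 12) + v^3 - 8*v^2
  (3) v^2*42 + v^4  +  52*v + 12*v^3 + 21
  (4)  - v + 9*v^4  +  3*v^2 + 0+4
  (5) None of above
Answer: 2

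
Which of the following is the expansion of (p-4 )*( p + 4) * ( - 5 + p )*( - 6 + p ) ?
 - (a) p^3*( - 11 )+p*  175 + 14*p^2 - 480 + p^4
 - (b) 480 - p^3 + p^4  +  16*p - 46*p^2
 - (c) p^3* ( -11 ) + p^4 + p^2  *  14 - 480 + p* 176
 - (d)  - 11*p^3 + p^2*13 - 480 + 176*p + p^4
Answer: c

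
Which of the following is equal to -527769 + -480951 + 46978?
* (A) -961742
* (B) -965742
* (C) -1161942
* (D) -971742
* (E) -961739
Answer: A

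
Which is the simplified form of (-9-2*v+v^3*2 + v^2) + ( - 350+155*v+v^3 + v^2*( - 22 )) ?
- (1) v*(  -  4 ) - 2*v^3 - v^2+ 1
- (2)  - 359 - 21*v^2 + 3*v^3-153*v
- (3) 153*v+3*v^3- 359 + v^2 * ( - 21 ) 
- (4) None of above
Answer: 3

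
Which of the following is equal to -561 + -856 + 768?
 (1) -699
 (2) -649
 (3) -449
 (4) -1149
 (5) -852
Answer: 2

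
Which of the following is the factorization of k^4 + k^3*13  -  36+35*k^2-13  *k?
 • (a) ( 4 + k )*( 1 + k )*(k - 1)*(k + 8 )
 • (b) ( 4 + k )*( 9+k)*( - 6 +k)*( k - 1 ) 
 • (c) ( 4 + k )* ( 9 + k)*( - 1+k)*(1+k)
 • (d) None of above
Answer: c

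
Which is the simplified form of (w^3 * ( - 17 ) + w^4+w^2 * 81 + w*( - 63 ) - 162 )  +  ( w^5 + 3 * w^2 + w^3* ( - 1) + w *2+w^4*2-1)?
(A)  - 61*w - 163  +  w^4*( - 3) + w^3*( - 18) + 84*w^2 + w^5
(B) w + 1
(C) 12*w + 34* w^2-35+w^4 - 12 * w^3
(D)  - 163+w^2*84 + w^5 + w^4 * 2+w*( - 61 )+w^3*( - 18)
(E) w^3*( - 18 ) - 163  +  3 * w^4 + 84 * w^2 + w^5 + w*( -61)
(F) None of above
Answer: E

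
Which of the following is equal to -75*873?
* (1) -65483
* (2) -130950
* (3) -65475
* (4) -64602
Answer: 3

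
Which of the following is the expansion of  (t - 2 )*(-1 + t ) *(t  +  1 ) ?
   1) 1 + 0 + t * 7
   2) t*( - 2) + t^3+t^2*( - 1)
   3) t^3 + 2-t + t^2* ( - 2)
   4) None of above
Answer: 3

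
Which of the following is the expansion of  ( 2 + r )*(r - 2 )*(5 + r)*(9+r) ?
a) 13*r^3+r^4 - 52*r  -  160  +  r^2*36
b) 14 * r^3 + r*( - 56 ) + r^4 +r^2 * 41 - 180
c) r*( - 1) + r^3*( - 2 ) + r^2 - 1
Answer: b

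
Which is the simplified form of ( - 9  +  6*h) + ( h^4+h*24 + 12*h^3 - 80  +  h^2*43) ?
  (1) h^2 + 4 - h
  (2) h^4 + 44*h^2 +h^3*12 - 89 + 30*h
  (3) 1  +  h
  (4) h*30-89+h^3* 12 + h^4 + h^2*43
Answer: 4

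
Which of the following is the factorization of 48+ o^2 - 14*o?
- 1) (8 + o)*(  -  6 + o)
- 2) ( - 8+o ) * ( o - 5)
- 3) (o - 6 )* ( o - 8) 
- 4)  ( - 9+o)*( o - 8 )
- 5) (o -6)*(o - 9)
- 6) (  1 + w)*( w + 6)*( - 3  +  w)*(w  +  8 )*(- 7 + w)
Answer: 3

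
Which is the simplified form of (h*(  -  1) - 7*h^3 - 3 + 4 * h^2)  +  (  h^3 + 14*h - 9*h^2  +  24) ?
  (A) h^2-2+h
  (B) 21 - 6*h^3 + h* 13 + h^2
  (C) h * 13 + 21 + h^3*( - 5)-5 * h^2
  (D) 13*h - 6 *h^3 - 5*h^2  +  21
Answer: D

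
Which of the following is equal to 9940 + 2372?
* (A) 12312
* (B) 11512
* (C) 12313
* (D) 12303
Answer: A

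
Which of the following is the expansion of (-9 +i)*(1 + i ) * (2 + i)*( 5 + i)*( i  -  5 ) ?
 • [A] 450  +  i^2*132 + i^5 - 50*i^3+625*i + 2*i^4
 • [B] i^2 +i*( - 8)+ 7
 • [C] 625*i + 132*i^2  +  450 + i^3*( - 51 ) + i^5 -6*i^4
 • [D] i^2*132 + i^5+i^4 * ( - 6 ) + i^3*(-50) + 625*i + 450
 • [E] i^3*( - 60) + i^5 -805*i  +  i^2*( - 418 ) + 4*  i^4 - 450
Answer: D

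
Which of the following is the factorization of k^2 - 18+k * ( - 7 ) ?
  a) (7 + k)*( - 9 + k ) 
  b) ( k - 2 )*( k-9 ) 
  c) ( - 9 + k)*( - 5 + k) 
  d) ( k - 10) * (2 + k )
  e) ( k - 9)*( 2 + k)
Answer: e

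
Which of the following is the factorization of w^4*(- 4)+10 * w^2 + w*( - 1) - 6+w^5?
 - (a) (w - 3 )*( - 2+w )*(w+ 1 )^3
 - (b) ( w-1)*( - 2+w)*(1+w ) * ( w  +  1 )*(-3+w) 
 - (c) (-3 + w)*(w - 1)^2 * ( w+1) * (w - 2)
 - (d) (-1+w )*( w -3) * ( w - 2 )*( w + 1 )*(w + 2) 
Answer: b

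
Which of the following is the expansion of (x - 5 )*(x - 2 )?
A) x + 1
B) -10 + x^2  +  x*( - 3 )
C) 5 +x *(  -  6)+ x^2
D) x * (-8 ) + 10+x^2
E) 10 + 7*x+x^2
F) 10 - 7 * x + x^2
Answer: F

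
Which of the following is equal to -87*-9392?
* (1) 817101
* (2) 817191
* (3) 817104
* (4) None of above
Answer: 3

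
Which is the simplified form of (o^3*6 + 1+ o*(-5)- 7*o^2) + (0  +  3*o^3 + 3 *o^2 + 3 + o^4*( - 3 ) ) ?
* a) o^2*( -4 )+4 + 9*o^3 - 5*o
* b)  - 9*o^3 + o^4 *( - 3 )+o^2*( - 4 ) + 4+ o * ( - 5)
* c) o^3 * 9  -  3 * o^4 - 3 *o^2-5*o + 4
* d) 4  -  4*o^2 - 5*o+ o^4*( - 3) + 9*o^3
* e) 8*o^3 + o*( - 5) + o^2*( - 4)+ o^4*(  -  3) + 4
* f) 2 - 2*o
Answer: d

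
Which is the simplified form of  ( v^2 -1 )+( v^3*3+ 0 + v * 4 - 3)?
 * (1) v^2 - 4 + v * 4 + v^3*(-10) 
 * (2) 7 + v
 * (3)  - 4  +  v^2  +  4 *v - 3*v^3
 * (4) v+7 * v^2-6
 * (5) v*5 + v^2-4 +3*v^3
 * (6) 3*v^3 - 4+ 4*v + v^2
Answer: 6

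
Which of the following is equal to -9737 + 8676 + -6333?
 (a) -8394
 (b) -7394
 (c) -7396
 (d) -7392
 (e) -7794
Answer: b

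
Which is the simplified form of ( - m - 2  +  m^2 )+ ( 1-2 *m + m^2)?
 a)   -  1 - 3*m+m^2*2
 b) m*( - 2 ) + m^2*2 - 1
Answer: a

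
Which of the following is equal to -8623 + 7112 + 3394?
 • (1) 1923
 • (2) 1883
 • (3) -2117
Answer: 2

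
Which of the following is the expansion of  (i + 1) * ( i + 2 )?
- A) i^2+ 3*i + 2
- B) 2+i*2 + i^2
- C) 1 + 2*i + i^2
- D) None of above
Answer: A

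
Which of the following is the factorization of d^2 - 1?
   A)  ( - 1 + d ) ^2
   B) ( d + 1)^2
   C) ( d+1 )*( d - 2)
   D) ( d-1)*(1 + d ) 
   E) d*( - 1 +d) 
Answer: D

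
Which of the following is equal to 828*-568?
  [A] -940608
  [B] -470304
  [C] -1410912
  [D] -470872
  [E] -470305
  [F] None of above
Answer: B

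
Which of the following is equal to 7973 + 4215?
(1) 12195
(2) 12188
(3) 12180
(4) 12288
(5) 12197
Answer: 2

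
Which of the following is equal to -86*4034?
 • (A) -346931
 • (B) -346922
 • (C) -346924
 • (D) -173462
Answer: C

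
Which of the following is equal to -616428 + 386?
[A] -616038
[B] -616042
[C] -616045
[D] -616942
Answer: B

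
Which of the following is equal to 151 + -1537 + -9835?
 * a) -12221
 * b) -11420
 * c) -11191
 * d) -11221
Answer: d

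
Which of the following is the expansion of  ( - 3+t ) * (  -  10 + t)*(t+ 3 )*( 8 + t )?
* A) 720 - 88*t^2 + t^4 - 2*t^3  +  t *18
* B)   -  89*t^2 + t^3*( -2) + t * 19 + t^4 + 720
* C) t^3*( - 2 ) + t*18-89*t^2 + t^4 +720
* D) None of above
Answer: C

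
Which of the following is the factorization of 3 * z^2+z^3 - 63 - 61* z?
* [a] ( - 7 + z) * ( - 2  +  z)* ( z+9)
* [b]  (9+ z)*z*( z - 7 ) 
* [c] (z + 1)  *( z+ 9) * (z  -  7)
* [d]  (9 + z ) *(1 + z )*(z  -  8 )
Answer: c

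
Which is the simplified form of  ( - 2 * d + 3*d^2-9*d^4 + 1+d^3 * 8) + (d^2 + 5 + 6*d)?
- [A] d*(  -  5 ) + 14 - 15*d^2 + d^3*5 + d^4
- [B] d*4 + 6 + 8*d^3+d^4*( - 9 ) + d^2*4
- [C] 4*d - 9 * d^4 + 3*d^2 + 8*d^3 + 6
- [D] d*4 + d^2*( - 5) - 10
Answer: B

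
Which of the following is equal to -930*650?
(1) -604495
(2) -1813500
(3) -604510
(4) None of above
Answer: 4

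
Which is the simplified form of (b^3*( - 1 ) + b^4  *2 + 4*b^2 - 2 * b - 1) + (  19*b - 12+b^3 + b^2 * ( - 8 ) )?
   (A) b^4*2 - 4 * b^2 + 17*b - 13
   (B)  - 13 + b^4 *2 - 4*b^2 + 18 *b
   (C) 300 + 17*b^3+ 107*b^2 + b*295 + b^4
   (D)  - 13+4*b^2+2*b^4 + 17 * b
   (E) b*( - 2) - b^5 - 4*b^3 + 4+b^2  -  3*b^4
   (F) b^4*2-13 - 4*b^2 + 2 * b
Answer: A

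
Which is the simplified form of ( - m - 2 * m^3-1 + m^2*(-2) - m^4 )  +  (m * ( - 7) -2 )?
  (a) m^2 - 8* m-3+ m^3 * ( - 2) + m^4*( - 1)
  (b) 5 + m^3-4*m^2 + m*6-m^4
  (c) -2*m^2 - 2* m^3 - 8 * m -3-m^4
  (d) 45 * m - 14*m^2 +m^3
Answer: c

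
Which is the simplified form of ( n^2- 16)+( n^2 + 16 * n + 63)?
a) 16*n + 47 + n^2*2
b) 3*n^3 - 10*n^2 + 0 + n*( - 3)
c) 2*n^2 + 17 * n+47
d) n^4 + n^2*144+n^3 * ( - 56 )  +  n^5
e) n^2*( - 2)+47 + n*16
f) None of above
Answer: a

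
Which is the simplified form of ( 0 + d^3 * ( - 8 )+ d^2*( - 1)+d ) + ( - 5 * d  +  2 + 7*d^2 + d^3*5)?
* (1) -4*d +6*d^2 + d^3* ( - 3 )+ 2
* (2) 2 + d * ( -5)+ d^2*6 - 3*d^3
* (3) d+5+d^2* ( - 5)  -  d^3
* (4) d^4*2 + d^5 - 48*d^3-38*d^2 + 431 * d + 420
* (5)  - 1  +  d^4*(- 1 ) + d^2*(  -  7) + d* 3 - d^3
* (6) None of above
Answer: 1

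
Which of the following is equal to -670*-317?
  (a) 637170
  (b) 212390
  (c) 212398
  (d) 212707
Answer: b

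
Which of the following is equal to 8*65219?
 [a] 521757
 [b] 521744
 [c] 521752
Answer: c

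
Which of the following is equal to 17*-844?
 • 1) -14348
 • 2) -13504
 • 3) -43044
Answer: 1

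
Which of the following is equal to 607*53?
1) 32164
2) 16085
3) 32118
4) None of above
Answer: 4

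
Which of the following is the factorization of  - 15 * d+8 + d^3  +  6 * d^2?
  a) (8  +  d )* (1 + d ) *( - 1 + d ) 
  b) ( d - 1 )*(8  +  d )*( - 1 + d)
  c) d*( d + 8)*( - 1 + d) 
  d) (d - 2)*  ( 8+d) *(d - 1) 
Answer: b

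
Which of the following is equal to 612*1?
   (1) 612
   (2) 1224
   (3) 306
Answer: 1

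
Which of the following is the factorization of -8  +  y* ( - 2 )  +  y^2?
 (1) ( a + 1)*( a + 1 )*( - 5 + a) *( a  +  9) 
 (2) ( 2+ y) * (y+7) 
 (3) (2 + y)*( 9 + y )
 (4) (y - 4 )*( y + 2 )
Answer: 4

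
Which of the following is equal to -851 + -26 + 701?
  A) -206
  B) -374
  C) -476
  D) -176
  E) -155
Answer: D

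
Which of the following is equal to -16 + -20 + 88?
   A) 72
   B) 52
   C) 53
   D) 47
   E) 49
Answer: B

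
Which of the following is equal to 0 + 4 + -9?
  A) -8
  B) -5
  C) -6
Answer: B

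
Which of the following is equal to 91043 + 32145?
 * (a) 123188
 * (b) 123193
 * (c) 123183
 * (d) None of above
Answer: a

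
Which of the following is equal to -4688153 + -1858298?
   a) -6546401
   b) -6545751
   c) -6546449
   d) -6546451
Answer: d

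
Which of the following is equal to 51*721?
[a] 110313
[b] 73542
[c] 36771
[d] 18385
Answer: c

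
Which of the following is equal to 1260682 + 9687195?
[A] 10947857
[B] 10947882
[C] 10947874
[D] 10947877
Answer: D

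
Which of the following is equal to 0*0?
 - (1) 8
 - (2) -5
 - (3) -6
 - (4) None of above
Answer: 4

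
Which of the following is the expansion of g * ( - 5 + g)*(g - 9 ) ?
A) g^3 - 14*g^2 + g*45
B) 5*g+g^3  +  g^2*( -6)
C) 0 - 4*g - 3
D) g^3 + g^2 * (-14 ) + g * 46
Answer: A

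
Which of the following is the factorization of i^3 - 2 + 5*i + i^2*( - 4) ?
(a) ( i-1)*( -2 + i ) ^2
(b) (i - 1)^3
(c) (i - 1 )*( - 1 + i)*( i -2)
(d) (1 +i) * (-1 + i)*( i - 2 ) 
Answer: c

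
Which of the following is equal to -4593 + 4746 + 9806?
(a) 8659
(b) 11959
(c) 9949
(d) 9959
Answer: d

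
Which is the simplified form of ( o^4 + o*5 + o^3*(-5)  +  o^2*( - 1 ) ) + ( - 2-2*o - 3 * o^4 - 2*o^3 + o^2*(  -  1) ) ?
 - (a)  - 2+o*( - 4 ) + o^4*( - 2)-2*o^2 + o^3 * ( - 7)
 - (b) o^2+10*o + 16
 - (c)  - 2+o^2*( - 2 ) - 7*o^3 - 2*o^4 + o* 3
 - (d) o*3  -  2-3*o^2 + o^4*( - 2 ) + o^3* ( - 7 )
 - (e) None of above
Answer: c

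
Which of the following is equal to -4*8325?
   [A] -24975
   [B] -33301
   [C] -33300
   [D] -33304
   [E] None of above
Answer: C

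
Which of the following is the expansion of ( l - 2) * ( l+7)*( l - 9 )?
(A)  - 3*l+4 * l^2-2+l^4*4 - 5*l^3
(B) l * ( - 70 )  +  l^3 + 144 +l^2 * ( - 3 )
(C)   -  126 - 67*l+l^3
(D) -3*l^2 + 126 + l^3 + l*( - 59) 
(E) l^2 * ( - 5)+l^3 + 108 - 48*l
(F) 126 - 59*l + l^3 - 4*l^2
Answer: F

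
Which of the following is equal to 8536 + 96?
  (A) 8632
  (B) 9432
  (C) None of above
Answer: A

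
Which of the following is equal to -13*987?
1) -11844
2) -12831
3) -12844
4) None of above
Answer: 2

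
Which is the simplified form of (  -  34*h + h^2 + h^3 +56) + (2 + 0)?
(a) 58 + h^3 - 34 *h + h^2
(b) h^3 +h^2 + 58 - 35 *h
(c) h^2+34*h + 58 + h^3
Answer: a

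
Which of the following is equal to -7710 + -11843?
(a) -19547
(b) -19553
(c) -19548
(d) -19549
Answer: b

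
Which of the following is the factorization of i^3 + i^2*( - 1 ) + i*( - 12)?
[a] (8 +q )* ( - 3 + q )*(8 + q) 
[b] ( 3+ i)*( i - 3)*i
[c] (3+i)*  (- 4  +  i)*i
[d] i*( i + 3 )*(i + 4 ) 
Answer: c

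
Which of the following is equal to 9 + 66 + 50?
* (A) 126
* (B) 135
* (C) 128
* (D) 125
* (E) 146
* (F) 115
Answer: D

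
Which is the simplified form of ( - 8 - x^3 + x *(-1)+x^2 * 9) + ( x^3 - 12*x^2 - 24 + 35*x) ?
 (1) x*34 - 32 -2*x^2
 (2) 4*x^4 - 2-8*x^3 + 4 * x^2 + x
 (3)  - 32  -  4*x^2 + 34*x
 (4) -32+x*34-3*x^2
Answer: 4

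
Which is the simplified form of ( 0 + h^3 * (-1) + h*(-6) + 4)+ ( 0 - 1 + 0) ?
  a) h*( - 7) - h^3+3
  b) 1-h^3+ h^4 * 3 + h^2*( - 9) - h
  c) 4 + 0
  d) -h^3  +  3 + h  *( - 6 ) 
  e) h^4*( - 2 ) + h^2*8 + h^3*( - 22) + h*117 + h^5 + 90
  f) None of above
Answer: d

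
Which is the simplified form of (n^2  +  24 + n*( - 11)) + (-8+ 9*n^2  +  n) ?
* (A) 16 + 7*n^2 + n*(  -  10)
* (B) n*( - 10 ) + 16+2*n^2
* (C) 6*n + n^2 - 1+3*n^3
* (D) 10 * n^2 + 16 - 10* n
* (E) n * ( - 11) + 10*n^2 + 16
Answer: D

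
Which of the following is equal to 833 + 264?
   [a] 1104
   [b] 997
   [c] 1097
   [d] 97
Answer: c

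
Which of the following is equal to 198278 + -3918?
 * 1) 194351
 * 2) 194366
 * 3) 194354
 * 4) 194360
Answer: 4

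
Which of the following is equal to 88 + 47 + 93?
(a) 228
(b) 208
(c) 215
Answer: a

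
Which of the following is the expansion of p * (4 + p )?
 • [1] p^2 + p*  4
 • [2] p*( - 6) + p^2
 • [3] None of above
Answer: 1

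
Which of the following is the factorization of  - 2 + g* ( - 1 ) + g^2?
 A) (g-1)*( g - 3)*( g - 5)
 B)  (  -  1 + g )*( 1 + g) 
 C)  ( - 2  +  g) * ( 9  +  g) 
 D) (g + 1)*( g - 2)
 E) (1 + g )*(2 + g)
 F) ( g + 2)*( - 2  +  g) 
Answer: D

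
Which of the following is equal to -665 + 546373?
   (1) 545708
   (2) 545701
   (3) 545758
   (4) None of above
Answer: 1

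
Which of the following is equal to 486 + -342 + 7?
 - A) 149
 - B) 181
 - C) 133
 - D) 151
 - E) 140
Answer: D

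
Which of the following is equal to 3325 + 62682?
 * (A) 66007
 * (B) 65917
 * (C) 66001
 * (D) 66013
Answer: A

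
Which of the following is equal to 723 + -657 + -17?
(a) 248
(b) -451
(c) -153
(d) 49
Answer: d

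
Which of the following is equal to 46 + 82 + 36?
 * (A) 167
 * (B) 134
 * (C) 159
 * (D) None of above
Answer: D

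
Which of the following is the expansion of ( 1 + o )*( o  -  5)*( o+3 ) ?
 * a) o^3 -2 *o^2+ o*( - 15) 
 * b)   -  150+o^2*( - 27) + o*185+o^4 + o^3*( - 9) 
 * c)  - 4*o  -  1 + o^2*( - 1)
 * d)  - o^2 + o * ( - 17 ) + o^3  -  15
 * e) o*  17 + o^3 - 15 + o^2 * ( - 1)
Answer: d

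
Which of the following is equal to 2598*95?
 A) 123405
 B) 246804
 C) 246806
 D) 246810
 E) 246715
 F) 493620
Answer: D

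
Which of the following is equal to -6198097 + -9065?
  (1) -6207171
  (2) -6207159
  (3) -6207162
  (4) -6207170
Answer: 3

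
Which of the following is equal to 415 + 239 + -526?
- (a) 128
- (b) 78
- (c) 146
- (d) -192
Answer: a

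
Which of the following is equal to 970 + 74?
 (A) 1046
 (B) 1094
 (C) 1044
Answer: C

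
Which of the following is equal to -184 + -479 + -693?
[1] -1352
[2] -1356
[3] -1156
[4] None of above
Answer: 2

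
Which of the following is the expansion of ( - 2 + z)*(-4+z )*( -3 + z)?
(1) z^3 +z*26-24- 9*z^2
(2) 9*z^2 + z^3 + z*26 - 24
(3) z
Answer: 1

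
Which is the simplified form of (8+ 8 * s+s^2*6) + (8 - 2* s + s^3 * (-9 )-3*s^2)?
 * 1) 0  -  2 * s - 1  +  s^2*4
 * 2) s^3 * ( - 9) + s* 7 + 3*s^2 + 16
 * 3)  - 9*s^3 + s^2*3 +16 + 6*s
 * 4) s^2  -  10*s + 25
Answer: 3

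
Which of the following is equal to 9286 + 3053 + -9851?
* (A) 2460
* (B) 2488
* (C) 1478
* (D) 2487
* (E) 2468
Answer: B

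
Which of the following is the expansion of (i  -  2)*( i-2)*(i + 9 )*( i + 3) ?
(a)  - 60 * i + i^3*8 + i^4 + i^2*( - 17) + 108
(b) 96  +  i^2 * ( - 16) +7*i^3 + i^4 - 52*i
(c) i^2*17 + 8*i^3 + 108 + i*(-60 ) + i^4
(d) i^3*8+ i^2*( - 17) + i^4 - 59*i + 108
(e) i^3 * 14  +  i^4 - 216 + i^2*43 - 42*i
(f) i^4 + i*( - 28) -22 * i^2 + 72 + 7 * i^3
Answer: a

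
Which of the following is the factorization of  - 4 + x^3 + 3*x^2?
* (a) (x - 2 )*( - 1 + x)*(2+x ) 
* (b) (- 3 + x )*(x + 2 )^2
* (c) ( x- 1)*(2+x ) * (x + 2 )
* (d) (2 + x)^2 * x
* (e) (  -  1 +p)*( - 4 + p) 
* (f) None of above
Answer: c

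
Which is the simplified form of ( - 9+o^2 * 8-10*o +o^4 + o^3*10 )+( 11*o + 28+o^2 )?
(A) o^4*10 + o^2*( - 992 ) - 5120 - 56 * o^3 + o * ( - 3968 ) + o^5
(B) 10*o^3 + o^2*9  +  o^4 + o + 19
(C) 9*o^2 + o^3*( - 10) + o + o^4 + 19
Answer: B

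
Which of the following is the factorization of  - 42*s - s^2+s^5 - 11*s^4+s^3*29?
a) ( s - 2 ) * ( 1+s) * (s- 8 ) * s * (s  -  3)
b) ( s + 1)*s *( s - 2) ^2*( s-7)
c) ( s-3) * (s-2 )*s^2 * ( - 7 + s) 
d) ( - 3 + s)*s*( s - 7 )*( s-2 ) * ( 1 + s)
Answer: d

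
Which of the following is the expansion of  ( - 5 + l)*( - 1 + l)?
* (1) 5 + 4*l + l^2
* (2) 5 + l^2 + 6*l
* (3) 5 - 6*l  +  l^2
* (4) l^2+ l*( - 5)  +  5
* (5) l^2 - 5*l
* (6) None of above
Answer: 3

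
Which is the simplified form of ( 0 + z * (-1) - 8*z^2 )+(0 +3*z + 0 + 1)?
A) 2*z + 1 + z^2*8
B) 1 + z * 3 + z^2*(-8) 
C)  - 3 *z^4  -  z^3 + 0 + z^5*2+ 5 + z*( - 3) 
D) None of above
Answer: D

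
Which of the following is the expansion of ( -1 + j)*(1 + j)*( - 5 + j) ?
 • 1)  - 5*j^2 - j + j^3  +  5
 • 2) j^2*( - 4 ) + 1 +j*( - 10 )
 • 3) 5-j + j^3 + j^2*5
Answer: 1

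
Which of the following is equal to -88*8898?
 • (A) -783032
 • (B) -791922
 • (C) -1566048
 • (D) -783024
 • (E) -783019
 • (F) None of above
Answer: D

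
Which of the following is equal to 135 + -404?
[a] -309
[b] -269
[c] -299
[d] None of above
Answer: b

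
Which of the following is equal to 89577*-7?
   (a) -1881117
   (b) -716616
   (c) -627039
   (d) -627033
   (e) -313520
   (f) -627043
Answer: c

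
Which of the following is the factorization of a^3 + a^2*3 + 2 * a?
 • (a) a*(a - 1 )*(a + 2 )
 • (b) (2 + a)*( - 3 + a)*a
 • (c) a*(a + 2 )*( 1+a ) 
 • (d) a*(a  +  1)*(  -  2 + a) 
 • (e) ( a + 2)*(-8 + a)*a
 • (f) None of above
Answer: c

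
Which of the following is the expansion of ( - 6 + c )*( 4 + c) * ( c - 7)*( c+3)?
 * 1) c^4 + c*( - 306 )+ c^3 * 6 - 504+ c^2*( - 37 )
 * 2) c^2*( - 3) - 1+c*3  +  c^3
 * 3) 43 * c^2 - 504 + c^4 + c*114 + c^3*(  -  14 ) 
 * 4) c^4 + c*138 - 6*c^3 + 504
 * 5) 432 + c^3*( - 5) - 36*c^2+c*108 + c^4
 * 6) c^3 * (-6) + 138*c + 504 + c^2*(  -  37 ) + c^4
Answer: 6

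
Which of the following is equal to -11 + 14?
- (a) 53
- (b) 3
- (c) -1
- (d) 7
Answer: b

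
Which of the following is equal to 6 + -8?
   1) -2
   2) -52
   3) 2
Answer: 1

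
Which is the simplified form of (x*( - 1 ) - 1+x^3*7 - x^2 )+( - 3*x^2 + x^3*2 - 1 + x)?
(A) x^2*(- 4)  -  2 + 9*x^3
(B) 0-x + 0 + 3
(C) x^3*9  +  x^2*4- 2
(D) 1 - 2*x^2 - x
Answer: A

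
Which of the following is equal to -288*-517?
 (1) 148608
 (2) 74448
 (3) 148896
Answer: 3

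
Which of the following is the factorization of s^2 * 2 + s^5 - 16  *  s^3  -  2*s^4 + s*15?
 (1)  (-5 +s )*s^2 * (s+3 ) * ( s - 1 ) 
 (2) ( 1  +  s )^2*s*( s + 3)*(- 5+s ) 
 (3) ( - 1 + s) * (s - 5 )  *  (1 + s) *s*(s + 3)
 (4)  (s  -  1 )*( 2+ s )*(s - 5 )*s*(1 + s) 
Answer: 3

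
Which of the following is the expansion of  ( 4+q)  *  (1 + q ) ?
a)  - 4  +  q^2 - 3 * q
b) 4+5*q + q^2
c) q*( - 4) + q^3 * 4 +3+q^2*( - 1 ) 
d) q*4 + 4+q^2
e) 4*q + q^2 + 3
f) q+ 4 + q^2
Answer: b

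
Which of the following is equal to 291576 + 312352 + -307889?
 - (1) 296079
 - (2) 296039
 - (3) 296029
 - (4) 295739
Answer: 2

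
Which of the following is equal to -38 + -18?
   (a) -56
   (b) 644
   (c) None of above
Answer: a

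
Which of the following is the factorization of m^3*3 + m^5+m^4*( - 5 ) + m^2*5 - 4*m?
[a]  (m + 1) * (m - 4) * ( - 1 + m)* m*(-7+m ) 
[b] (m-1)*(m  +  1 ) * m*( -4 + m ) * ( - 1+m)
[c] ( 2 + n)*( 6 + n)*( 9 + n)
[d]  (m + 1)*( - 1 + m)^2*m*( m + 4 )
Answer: b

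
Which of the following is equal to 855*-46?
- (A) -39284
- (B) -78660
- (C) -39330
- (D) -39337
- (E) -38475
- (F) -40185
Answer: C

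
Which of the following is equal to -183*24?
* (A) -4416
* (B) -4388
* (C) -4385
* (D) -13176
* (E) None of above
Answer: E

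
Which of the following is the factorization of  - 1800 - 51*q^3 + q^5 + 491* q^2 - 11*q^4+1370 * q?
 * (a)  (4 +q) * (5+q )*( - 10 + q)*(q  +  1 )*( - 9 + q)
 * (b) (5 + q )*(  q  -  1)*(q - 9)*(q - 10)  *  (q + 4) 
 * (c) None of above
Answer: b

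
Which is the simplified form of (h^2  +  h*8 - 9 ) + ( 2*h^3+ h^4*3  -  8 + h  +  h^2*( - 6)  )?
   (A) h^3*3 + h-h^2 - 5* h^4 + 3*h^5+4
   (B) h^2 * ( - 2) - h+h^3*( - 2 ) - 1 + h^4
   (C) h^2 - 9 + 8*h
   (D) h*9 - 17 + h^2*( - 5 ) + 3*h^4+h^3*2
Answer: D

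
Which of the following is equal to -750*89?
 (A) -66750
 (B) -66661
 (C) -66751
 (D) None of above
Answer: A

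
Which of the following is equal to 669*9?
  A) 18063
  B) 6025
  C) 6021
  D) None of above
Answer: C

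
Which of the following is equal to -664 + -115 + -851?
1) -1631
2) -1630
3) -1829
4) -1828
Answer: 2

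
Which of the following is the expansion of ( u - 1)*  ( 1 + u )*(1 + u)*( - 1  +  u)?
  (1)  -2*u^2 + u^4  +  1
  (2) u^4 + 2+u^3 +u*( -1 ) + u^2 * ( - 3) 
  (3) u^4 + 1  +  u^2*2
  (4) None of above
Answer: 1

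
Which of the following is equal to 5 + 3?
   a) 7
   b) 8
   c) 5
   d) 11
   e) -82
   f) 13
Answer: b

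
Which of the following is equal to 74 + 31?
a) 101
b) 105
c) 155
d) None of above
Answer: b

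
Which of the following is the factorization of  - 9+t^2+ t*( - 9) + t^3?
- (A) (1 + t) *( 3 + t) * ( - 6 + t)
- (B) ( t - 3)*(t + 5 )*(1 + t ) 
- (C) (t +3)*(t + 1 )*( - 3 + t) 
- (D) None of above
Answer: C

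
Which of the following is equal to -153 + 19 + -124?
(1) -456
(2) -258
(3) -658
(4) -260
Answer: 2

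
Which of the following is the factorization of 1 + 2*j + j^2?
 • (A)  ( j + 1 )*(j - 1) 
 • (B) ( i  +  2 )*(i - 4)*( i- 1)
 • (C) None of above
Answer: C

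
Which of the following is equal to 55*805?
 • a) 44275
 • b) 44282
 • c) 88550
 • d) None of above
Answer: a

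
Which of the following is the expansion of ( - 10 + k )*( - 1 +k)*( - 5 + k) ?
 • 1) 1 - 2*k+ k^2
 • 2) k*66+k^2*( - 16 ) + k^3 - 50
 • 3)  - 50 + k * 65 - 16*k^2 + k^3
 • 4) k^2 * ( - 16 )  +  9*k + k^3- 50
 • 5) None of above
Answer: 3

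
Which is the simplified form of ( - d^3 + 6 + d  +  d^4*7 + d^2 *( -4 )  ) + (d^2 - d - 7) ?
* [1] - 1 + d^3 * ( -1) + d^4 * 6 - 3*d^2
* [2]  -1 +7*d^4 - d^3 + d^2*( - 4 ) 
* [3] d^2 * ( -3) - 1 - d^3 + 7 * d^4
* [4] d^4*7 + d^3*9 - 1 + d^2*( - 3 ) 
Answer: 3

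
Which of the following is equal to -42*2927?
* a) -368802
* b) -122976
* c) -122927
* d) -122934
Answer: d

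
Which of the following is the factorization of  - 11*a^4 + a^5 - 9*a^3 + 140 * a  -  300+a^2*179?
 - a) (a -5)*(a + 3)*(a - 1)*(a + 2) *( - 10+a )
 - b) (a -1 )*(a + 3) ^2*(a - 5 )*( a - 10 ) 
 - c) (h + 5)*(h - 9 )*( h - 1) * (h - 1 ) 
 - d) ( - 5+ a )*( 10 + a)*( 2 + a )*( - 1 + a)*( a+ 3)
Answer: a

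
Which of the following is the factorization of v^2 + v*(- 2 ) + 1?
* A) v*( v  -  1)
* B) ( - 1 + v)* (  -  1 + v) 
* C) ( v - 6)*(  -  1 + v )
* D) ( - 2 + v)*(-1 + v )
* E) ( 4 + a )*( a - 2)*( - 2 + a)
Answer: B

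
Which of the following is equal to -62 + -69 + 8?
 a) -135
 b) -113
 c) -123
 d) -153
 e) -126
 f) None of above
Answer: c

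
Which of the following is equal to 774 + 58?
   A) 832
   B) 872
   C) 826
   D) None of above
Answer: A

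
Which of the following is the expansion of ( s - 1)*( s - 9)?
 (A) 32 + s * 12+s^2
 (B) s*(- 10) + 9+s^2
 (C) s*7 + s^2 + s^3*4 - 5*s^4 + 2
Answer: B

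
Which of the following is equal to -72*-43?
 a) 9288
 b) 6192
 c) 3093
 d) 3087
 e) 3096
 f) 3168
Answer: e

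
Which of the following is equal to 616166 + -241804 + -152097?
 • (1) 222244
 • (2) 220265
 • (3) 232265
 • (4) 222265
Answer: 4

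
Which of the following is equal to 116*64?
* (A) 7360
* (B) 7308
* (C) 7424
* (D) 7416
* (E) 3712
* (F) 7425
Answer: C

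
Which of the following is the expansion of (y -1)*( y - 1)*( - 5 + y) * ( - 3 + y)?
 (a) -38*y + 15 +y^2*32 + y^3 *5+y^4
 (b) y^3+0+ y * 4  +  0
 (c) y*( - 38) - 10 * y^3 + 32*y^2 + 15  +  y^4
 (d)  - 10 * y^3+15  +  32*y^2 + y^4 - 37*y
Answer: c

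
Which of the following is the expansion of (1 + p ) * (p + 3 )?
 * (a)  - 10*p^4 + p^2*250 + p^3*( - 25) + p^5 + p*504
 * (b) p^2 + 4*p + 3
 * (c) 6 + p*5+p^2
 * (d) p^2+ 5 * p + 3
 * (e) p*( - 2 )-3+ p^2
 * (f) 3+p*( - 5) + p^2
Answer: b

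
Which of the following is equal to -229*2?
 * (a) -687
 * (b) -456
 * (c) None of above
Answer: c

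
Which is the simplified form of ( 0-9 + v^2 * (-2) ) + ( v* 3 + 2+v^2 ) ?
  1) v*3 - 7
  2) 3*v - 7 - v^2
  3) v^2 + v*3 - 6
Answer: 2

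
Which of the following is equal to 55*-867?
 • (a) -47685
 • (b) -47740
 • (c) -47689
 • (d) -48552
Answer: a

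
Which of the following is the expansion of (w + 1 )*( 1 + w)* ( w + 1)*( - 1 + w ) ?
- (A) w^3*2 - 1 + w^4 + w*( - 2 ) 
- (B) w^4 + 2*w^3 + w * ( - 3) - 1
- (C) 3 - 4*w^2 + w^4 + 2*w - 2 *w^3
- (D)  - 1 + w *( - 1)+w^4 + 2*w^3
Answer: A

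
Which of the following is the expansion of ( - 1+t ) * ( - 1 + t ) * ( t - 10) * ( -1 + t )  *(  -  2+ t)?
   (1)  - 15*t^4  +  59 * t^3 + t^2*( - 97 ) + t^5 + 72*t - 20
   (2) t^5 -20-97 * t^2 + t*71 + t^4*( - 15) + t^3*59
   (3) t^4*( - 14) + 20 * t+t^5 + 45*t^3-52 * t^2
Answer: 1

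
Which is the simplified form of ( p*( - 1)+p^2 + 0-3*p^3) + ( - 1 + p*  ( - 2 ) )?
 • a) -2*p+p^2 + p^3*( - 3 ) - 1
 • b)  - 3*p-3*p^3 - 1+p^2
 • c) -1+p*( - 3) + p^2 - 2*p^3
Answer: b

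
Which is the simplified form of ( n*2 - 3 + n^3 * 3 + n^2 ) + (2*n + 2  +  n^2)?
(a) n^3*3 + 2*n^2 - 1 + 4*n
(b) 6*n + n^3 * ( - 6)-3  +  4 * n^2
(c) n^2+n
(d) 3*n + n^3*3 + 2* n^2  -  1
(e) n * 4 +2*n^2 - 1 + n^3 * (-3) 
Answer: a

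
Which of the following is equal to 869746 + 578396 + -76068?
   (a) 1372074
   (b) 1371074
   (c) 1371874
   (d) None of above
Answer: a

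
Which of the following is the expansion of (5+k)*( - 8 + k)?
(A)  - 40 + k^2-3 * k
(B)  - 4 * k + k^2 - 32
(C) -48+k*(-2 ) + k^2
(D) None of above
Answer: A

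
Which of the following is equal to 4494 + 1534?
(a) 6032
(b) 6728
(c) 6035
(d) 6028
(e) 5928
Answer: d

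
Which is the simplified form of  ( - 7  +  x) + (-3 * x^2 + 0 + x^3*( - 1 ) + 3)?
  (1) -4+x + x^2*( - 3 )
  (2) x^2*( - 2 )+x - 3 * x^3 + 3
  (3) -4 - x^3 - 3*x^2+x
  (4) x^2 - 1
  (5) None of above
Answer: 3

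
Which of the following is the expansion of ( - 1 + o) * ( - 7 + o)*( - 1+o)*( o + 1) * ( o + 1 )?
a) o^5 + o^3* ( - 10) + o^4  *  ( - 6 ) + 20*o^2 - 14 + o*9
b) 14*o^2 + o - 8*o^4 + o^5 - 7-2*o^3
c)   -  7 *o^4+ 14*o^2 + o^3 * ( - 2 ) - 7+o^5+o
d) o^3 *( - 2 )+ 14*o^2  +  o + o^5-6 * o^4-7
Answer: c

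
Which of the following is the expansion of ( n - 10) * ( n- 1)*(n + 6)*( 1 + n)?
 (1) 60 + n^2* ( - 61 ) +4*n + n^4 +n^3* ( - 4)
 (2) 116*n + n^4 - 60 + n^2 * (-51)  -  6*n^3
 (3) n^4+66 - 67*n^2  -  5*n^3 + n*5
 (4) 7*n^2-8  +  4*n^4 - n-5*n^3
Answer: 1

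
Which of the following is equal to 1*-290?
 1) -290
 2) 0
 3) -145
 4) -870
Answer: 1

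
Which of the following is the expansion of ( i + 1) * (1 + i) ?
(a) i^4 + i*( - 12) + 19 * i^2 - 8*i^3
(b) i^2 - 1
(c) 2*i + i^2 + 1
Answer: c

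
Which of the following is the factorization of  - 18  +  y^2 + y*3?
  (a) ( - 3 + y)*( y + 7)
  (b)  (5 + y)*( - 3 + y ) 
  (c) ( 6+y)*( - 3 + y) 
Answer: c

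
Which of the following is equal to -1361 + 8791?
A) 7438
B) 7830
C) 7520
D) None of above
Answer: D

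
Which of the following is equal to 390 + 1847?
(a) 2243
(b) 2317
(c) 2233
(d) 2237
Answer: d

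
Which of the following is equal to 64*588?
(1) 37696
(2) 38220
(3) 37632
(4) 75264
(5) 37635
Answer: 3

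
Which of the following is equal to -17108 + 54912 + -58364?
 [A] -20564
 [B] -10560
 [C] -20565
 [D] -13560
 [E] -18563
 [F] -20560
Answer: F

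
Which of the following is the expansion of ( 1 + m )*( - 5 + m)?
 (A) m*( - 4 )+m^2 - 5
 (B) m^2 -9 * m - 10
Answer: A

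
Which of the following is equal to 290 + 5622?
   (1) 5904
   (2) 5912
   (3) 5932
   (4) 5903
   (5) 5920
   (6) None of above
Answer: 2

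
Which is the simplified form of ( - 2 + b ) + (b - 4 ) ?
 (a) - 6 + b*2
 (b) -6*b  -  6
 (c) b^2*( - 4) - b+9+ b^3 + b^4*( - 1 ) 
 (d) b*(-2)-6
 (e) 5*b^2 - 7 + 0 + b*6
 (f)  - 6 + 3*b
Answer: a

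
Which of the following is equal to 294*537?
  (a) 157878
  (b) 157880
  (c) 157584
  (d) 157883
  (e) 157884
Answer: a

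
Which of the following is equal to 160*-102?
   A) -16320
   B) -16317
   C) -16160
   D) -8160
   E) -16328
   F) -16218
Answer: A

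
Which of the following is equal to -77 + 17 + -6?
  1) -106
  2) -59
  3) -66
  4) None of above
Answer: 3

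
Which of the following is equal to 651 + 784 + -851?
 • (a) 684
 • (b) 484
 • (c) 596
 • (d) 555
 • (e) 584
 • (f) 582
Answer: e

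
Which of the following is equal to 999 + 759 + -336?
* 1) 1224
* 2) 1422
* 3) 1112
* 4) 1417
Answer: 2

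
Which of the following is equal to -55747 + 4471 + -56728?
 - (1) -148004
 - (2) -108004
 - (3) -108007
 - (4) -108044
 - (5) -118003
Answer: 2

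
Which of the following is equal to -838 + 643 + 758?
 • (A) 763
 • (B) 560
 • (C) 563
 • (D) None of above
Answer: C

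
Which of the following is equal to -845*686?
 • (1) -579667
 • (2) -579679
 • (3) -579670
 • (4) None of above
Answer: 3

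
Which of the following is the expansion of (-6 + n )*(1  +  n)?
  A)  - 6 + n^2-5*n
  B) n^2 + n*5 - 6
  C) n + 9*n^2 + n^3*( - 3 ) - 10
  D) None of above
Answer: A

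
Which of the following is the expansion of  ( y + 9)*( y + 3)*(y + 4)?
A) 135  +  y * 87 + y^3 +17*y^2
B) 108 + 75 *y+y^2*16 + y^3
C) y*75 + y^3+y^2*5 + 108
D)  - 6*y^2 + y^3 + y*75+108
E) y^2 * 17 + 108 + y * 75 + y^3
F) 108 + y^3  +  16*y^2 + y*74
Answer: B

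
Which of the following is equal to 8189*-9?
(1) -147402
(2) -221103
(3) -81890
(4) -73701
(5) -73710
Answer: 4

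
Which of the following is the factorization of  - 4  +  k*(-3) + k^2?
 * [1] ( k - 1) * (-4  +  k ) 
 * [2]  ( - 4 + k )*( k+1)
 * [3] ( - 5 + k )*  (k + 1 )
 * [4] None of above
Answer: 2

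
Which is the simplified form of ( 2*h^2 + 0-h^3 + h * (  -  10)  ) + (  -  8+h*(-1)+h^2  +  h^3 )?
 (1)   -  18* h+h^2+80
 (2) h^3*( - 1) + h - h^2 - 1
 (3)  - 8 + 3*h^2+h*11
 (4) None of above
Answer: 4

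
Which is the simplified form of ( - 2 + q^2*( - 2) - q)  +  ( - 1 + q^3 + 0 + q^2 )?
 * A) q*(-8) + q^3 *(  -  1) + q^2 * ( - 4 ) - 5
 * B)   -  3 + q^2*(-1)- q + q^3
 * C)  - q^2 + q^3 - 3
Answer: B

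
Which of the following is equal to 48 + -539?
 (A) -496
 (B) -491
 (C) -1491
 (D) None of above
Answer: B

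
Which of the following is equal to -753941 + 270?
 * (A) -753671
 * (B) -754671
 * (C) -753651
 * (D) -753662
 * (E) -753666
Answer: A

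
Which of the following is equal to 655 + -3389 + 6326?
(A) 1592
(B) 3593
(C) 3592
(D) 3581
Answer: C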